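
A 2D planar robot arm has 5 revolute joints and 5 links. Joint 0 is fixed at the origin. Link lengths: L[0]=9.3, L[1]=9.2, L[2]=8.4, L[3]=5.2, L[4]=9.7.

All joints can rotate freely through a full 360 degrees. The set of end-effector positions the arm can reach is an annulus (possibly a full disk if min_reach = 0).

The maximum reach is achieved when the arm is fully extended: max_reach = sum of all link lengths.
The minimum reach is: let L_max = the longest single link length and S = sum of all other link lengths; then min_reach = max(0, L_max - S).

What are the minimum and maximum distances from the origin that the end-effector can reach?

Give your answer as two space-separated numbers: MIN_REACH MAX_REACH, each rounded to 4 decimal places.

Answer: 0.0000 41.8000

Derivation:
Link lengths: [9.3, 9.2, 8.4, 5.2, 9.7]
max_reach = 9.3 + 9.2 + 8.4 + 5.2 + 9.7 = 41.8
L_max = max([9.3, 9.2, 8.4, 5.2, 9.7]) = 9.7
S (sum of others) = 41.8 - 9.7 = 32.1
min_reach = max(0, 9.7 - 32.1) = max(0, -22.4) = 0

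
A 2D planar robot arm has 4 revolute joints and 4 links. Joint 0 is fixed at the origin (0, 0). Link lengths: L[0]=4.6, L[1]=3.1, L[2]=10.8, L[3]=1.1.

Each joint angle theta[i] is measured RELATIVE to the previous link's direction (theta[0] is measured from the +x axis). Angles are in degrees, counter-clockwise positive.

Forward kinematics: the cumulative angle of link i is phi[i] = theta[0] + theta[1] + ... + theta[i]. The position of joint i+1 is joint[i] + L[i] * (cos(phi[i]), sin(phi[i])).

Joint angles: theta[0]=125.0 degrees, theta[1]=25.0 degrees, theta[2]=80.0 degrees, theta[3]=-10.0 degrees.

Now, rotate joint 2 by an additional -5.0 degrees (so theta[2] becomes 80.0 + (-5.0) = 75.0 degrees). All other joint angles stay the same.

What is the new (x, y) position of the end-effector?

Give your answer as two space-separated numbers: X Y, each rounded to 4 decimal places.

joint[0] = (0.0000, 0.0000)  (base)
link 0: phi[0] = 125 = 125 deg
  cos(125 deg) = -0.5736, sin(125 deg) = 0.8192
  joint[1] = (0.0000, 0.0000) + 4.6 * (-0.5736, 0.8192) = (0.0000 + -2.6385, 0.0000 + 3.7681) = (-2.6385, 3.7681)
link 1: phi[1] = 125 + 25 = 150 deg
  cos(150 deg) = -0.8660, sin(150 deg) = 0.5000
  joint[2] = (-2.6385, 3.7681) + 3.1 * (-0.8660, 0.5000) = (-2.6385 + -2.6847, 3.7681 + 1.5500) = (-5.3231, 5.3181)
link 2: phi[2] = 125 + 25 + 75 = 225 deg
  cos(225 deg) = -0.7071, sin(225 deg) = -0.7071
  joint[3] = (-5.3231, 5.3181) + 10.8 * (-0.7071, -0.7071) = (-5.3231 + -7.6368, 5.3181 + -7.6368) = (-12.9599, -2.3187)
link 3: phi[3] = 125 + 25 + 75 + -10 = 215 deg
  cos(215 deg) = -0.8192, sin(215 deg) = -0.5736
  joint[4] = (-12.9599, -2.3187) + 1.1 * (-0.8192, -0.5736) = (-12.9599 + -0.9011, -2.3187 + -0.6309) = (-13.8610, -2.9496)
End effector: (-13.8610, -2.9496)

Answer: -13.8610 -2.9496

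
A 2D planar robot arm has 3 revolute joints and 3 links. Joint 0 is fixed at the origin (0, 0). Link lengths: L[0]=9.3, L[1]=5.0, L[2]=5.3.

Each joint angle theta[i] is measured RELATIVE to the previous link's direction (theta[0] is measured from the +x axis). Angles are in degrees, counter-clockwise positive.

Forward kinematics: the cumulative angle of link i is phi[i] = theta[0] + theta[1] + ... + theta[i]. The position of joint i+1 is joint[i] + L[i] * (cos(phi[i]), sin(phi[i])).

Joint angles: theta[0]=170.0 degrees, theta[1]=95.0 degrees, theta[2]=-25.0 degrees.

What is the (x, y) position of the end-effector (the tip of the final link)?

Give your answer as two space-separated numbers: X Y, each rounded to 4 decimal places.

joint[0] = (0.0000, 0.0000)  (base)
link 0: phi[0] = 170 = 170 deg
  cos(170 deg) = -0.9848, sin(170 deg) = 0.1736
  joint[1] = (0.0000, 0.0000) + 9.3 * (-0.9848, 0.1736) = (0.0000 + -9.1587, 0.0000 + 1.6149) = (-9.1587, 1.6149)
link 1: phi[1] = 170 + 95 = 265 deg
  cos(265 deg) = -0.0872, sin(265 deg) = -0.9962
  joint[2] = (-9.1587, 1.6149) + 5 * (-0.0872, -0.9962) = (-9.1587 + -0.4358, 1.6149 + -4.9810) = (-9.5945, -3.3660)
link 2: phi[2] = 170 + 95 + -25 = 240 deg
  cos(240 deg) = -0.5000, sin(240 deg) = -0.8660
  joint[3] = (-9.5945, -3.3660) + 5.3 * (-0.5000, -0.8660) = (-9.5945 + -2.6500, -3.3660 + -4.5899) = (-12.2445, -7.9560)
End effector: (-12.2445, -7.9560)

Answer: -12.2445 -7.9560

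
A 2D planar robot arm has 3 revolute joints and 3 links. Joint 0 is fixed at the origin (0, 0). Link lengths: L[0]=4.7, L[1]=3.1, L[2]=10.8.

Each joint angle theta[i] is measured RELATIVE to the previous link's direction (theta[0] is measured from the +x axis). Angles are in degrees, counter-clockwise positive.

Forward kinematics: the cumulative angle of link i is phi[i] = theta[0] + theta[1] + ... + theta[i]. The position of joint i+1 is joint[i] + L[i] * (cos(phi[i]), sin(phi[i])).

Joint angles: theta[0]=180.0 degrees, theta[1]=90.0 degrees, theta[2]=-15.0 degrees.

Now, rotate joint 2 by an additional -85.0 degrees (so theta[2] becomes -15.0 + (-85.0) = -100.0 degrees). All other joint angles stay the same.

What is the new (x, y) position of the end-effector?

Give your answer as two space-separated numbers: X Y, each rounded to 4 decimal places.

joint[0] = (0.0000, 0.0000)  (base)
link 0: phi[0] = 180 = 180 deg
  cos(180 deg) = -1.0000, sin(180 deg) = 0.0000
  joint[1] = (0.0000, 0.0000) + 4.7 * (-1.0000, 0.0000) = (0.0000 + -4.7000, 0.0000 + 0.0000) = (-4.7000, 0.0000)
link 1: phi[1] = 180 + 90 = 270 deg
  cos(270 deg) = -0.0000, sin(270 deg) = -1.0000
  joint[2] = (-4.7000, 0.0000) + 3.1 * (-0.0000, -1.0000) = (-4.7000 + -0.0000, 0.0000 + -3.1000) = (-4.7000, -3.1000)
link 2: phi[2] = 180 + 90 + -100 = 170 deg
  cos(170 deg) = -0.9848, sin(170 deg) = 0.1736
  joint[3] = (-4.7000, -3.1000) + 10.8 * (-0.9848, 0.1736) = (-4.7000 + -10.6359, -3.1000 + 1.8754) = (-15.3359, -1.2246)
End effector: (-15.3359, -1.2246)

Answer: -15.3359 -1.2246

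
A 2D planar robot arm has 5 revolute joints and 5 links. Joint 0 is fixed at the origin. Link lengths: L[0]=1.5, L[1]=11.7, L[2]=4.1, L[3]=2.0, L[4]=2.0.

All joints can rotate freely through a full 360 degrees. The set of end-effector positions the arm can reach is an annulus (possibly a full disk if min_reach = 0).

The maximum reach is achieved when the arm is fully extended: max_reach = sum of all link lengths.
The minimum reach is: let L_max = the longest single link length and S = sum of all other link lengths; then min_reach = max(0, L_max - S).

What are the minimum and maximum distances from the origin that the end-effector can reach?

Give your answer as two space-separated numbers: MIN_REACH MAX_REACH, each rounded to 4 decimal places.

Answer: 2.1000 21.3000

Derivation:
Link lengths: [1.5, 11.7, 4.1, 2.0, 2.0]
max_reach = 1.5 + 11.7 + 4.1 + 2 + 2 = 21.3
L_max = max([1.5, 11.7, 4.1, 2.0, 2.0]) = 11.7
S (sum of others) = 21.3 - 11.7 = 9.6
min_reach = max(0, 11.7 - 9.6) = max(0, 2.1) = 2.1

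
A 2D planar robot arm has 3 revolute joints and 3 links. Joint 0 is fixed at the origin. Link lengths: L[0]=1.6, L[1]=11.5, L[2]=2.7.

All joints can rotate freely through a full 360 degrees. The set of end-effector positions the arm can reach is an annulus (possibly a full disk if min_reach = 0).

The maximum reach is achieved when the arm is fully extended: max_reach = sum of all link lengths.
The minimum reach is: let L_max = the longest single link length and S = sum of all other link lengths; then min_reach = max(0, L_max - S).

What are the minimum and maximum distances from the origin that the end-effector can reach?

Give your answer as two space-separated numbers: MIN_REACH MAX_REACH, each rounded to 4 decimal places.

Answer: 7.2000 15.8000

Derivation:
Link lengths: [1.6, 11.5, 2.7]
max_reach = 1.6 + 11.5 + 2.7 = 15.8
L_max = max([1.6, 11.5, 2.7]) = 11.5
S (sum of others) = 15.8 - 11.5 = 4.3
min_reach = max(0, 11.5 - 4.3) = max(0, 7.2) = 7.2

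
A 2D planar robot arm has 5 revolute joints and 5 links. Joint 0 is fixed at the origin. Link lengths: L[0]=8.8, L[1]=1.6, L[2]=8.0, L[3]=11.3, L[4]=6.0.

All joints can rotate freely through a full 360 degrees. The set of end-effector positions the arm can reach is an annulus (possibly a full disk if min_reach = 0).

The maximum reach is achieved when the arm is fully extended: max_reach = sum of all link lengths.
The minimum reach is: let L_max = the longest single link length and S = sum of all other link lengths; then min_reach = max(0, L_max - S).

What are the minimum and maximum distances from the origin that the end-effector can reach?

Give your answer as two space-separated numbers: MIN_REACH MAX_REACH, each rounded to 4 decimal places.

Link lengths: [8.8, 1.6, 8.0, 11.3, 6.0]
max_reach = 8.8 + 1.6 + 8 + 11.3 + 6 = 35.7
L_max = max([8.8, 1.6, 8.0, 11.3, 6.0]) = 11.3
S (sum of others) = 35.7 - 11.3 = 24.4
min_reach = max(0, 11.3 - 24.4) = max(0, -13.1) = 0

Answer: 0.0000 35.7000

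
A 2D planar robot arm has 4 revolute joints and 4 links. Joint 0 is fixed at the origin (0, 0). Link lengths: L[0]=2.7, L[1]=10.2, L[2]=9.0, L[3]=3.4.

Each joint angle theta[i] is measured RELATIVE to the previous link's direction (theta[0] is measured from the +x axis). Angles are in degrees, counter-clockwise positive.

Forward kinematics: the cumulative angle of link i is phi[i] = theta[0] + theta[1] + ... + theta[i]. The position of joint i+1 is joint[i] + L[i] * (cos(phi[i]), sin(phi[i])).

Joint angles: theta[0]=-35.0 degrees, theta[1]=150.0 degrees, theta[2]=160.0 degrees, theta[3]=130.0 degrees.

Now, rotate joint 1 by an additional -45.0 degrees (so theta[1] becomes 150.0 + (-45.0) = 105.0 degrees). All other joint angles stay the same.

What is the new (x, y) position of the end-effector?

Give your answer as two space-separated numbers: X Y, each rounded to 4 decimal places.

joint[0] = (0.0000, 0.0000)  (base)
link 0: phi[0] = -35 = -35 deg
  cos(-35 deg) = 0.8192, sin(-35 deg) = -0.5736
  joint[1] = (0.0000, 0.0000) + 2.7 * (0.8192, -0.5736) = (0.0000 + 2.2117, 0.0000 + -1.5487) = (2.2117, -1.5487)
link 1: phi[1] = -35 + 105 = 70 deg
  cos(70 deg) = 0.3420, sin(70 deg) = 0.9397
  joint[2] = (2.2117, -1.5487) + 10.2 * (0.3420, 0.9397) = (2.2117 + 3.4886, -1.5487 + 9.5849) = (5.7003, 8.0362)
link 2: phi[2] = -35 + 105 + 160 = 230 deg
  cos(230 deg) = -0.6428, sin(230 deg) = -0.7660
  joint[3] = (5.7003, 8.0362) + 9 * (-0.6428, -0.7660) = (5.7003 + -5.7851, 8.0362 + -6.8944) = (-0.0848, 1.1418)
link 3: phi[3] = -35 + 105 + 160 + 130 = 360 deg
  cos(360 deg) = 1.0000, sin(360 deg) = -0.0000
  joint[4] = (-0.0848, 1.1418) + 3.4 * (1.0000, -0.0000) = (-0.0848 + 3.4000, 1.1418 + -0.0000) = (3.3152, 1.1418)
End effector: (3.3152, 1.1418)

Answer: 3.3152 1.1418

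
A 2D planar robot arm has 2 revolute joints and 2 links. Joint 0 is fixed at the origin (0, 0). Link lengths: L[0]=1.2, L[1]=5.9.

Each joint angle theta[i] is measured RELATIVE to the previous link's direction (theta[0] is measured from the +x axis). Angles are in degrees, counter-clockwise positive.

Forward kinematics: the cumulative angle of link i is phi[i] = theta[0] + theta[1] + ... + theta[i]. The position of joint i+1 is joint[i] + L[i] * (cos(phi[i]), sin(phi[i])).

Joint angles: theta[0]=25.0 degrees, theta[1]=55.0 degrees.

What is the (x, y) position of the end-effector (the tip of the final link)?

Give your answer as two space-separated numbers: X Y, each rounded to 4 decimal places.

joint[0] = (0.0000, 0.0000)  (base)
link 0: phi[0] = 25 = 25 deg
  cos(25 deg) = 0.9063, sin(25 deg) = 0.4226
  joint[1] = (0.0000, 0.0000) + 1.2 * (0.9063, 0.4226) = (0.0000 + 1.0876, 0.0000 + 0.5071) = (1.0876, 0.5071)
link 1: phi[1] = 25 + 55 = 80 deg
  cos(80 deg) = 0.1736, sin(80 deg) = 0.9848
  joint[2] = (1.0876, 0.5071) + 5.9 * (0.1736, 0.9848) = (1.0876 + 1.0245, 0.5071 + 5.8104) = (2.1121, 6.3175)
End effector: (2.1121, 6.3175)

Answer: 2.1121 6.3175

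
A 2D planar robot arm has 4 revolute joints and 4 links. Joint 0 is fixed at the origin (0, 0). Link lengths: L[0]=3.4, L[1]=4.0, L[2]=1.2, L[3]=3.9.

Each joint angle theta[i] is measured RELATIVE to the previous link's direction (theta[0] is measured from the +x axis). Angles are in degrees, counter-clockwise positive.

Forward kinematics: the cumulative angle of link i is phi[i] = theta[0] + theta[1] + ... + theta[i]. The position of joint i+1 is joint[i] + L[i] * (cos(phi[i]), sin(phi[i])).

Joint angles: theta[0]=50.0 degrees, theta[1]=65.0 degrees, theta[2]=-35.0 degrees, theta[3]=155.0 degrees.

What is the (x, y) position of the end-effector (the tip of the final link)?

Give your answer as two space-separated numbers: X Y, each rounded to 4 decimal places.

joint[0] = (0.0000, 0.0000)  (base)
link 0: phi[0] = 50 = 50 deg
  cos(50 deg) = 0.6428, sin(50 deg) = 0.7660
  joint[1] = (0.0000, 0.0000) + 3.4 * (0.6428, 0.7660) = (0.0000 + 2.1855, 0.0000 + 2.6046) = (2.1855, 2.6046)
link 1: phi[1] = 50 + 65 = 115 deg
  cos(115 deg) = -0.4226, sin(115 deg) = 0.9063
  joint[2] = (2.1855, 2.6046) + 4 * (-0.4226, 0.9063) = (2.1855 + -1.6905, 2.6046 + 3.6252) = (0.4950, 6.2298)
link 2: phi[2] = 50 + 65 + -35 = 80 deg
  cos(80 deg) = 0.1736, sin(80 deg) = 0.9848
  joint[3] = (0.4950, 6.2298) + 1.2 * (0.1736, 0.9848) = (0.4950 + 0.2084, 6.2298 + 1.1818) = (0.7034, 7.4116)
link 3: phi[3] = 50 + 65 + -35 + 155 = 235 deg
  cos(235 deg) = -0.5736, sin(235 deg) = -0.8192
  joint[4] = (0.7034, 7.4116) + 3.9 * (-0.5736, -0.8192) = (0.7034 + -2.2369, 7.4116 + -3.1947) = (-1.5336, 4.2169)
End effector: (-1.5336, 4.2169)

Answer: -1.5336 4.2169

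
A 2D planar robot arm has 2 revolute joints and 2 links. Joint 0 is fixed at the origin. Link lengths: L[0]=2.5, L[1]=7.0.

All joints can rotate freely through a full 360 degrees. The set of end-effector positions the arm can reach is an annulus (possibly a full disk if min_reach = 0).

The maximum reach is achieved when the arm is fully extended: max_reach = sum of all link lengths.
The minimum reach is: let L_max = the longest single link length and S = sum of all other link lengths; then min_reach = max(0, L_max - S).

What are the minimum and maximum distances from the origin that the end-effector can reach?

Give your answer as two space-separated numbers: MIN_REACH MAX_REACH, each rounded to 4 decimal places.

Link lengths: [2.5, 7.0]
max_reach = 2.5 + 7 = 9.5
L_max = max([2.5, 7.0]) = 7
S (sum of others) = 9.5 - 7 = 2.5
min_reach = max(0, 7 - 2.5) = max(0, 4.5) = 4.5

Answer: 4.5000 9.5000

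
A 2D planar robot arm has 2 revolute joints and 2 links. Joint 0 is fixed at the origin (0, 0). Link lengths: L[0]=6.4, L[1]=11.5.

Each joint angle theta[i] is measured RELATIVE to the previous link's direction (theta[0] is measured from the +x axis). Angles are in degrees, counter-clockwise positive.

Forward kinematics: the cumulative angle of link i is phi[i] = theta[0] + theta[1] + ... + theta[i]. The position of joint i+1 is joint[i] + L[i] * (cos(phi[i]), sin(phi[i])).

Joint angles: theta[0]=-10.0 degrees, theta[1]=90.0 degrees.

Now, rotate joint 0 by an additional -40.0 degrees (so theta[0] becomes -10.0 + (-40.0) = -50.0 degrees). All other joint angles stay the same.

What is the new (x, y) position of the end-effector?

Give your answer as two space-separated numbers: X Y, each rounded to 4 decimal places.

joint[0] = (0.0000, 0.0000)  (base)
link 0: phi[0] = -50 = -50 deg
  cos(-50 deg) = 0.6428, sin(-50 deg) = -0.7660
  joint[1] = (0.0000, 0.0000) + 6.4 * (0.6428, -0.7660) = (0.0000 + 4.1138, 0.0000 + -4.9027) = (4.1138, -4.9027)
link 1: phi[1] = -50 + 90 = 40 deg
  cos(40 deg) = 0.7660, sin(40 deg) = 0.6428
  joint[2] = (4.1138, -4.9027) + 11.5 * (0.7660, 0.6428) = (4.1138 + 8.8095, -4.9027 + 7.3921) = (12.9234, 2.4894)
End effector: (12.9234, 2.4894)

Answer: 12.9234 2.4894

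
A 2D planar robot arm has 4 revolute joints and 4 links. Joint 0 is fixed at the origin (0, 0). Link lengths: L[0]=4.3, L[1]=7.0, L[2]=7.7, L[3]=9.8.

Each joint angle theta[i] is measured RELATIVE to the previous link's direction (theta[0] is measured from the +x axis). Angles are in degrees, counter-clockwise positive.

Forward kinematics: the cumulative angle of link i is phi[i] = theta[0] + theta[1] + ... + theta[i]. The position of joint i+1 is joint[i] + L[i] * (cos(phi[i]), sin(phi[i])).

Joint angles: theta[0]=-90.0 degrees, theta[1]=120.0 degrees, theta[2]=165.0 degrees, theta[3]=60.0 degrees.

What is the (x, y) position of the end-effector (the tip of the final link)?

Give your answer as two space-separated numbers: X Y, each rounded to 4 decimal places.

joint[0] = (0.0000, 0.0000)  (base)
link 0: phi[0] = -90 = -90 deg
  cos(-90 deg) = 0.0000, sin(-90 deg) = -1.0000
  joint[1] = (0.0000, 0.0000) + 4.3 * (0.0000, -1.0000) = (0.0000 + 0.0000, 0.0000 + -4.3000) = (0.0000, -4.3000)
link 1: phi[1] = -90 + 120 = 30 deg
  cos(30 deg) = 0.8660, sin(30 deg) = 0.5000
  joint[2] = (0.0000, -4.3000) + 7 * (0.8660, 0.5000) = (0.0000 + 6.0622, -4.3000 + 3.5000) = (6.0622, -0.8000)
link 2: phi[2] = -90 + 120 + 165 = 195 deg
  cos(195 deg) = -0.9659, sin(195 deg) = -0.2588
  joint[3] = (6.0622, -0.8000) + 7.7 * (-0.9659, -0.2588) = (6.0622 + -7.4376, -0.8000 + -1.9929) = (-1.3755, -2.7929)
link 3: phi[3] = -90 + 120 + 165 + 60 = 255 deg
  cos(255 deg) = -0.2588, sin(255 deg) = -0.9659
  joint[4] = (-1.3755, -2.7929) + 9.8 * (-0.2588, -0.9659) = (-1.3755 + -2.5364, -2.7929 + -9.4661) = (-3.9119, -12.2590)
End effector: (-3.9119, -12.2590)

Answer: -3.9119 -12.2590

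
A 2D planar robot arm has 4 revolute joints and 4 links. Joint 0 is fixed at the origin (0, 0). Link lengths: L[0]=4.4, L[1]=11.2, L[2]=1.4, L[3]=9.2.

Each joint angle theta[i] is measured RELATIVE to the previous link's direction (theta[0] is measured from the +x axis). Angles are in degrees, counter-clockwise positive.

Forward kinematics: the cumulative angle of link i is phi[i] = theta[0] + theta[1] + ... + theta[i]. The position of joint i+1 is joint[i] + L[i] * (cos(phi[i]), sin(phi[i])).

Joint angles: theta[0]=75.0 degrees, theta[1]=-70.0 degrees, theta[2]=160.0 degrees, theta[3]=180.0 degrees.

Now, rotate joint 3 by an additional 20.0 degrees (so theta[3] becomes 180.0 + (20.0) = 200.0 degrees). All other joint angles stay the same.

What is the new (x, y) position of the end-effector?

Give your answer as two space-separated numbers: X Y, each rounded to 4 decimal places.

joint[0] = (0.0000, 0.0000)  (base)
link 0: phi[0] = 75 = 75 deg
  cos(75 deg) = 0.2588, sin(75 deg) = 0.9659
  joint[1] = (0.0000, 0.0000) + 4.4 * (0.2588, 0.9659) = (0.0000 + 1.1388, 0.0000 + 4.2501) = (1.1388, 4.2501)
link 1: phi[1] = 75 + -70 = 5 deg
  cos(5 deg) = 0.9962, sin(5 deg) = 0.0872
  joint[2] = (1.1388, 4.2501) + 11.2 * (0.9962, 0.0872) = (1.1388 + 11.1574, 4.2501 + 0.9761) = (12.2962, 5.2262)
link 2: phi[2] = 75 + -70 + 160 = 165 deg
  cos(165 deg) = -0.9659, sin(165 deg) = 0.2588
  joint[3] = (12.2962, 5.2262) + 1.4 * (-0.9659, 0.2588) = (12.2962 + -1.3523, 5.2262 + 0.3623) = (10.9439, 5.5886)
link 3: phi[3] = 75 + -70 + 160 + 200 = 365 deg
  cos(365 deg) = 0.9962, sin(365 deg) = 0.0872
  joint[4] = (10.9439, 5.5886) + 9.2 * (0.9962, 0.0872) = (10.9439 + 9.1650, 5.5886 + 0.8018) = (20.1089, 6.3904)
End effector: (20.1089, 6.3904)

Answer: 20.1089 6.3904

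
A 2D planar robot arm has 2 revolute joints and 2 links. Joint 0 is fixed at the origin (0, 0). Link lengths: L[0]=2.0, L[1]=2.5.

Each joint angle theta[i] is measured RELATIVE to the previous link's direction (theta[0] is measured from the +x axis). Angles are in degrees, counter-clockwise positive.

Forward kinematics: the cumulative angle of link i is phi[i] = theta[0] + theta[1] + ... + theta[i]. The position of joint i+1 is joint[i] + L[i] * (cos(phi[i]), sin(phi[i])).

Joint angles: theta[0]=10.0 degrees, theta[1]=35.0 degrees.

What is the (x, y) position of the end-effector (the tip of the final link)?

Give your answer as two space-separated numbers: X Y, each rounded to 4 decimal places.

joint[0] = (0.0000, 0.0000)  (base)
link 0: phi[0] = 10 = 10 deg
  cos(10 deg) = 0.9848, sin(10 deg) = 0.1736
  joint[1] = (0.0000, 0.0000) + 2 * (0.9848, 0.1736) = (0.0000 + 1.9696, 0.0000 + 0.3473) = (1.9696, 0.3473)
link 1: phi[1] = 10 + 35 = 45 deg
  cos(45 deg) = 0.7071, sin(45 deg) = 0.7071
  joint[2] = (1.9696, 0.3473) + 2.5 * (0.7071, 0.7071) = (1.9696 + 1.7678, 0.3473 + 1.7678) = (3.7374, 2.1151)
End effector: (3.7374, 2.1151)

Answer: 3.7374 2.1151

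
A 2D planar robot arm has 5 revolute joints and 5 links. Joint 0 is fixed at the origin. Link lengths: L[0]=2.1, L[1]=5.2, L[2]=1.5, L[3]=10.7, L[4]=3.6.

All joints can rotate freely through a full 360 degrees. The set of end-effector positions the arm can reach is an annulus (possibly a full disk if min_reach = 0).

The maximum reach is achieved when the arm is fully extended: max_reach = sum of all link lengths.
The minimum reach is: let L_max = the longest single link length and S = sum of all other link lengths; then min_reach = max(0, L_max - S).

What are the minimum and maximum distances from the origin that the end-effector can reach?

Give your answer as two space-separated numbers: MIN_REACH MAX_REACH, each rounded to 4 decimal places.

Link lengths: [2.1, 5.2, 1.5, 10.7, 3.6]
max_reach = 2.1 + 5.2 + 1.5 + 10.7 + 3.6 = 23.1
L_max = max([2.1, 5.2, 1.5, 10.7, 3.6]) = 10.7
S (sum of others) = 23.1 - 10.7 = 12.4
min_reach = max(0, 10.7 - 12.4) = max(0, -1.7) = 0

Answer: 0.0000 23.1000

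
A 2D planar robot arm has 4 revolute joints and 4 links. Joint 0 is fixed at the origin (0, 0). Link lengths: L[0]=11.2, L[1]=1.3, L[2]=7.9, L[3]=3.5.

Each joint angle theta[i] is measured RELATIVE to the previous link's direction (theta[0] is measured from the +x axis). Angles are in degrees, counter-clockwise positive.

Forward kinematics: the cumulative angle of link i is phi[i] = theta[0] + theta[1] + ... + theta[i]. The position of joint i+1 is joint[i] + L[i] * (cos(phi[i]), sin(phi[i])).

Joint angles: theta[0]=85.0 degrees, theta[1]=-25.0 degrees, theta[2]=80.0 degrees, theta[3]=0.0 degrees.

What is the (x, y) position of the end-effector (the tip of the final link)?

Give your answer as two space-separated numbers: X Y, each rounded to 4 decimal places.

Answer: -7.1068 19.6110

Derivation:
joint[0] = (0.0000, 0.0000)  (base)
link 0: phi[0] = 85 = 85 deg
  cos(85 deg) = 0.0872, sin(85 deg) = 0.9962
  joint[1] = (0.0000, 0.0000) + 11.2 * (0.0872, 0.9962) = (0.0000 + 0.9761, 0.0000 + 11.1574) = (0.9761, 11.1574)
link 1: phi[1] = 85 + -25 = 60 deg
  cos(60 deg) = 0.5000, sin(60 deg) = 0.8660
  joint[2] = (0.9761, 11.1574) + 1.3 * (0.5000, 0.8660) = (0.9761 + 0.6500, 11.1574 + 1.1258) = (1.6261, 12.2832)
link 2: phi[2] = 85 + -25 + 80 = 140 deg
  cos(140 deg) = -0.7660, sin(140 deg) = 0.6428
  joint[3] = (1.6261, 12.2832) + 7.9 * (-0.7660, 0.6428) = (1.6261 + -6.0518, 12.2832 + 5.0780) = (-4.4256, 17.3612)
link 3: phi[3] = 85 + -25 + 80 + 0 = 140 deg
  cos(140 deg) = -0.7660, sin(140 deg) = 0.6428
  joint[4] = (-4.4256, 17.3612) + 3.5 * (-0.7660, 0.6428) = (-4.4256 + -2.6812, 17.3612 + 2.2498) = (-7.1068, 19.6110)
End effector: (-7.1068, 19.6110)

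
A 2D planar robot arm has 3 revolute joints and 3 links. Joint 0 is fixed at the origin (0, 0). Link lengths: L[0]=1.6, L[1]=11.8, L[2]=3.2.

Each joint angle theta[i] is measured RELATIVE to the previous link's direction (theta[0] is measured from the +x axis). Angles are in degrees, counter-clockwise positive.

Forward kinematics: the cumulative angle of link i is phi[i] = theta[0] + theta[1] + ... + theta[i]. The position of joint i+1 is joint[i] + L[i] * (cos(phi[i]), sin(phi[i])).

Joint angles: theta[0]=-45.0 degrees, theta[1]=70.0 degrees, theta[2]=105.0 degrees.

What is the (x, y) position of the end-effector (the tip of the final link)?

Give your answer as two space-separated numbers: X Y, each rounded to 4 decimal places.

Answer: 9.7689 6.3069

Derivation:
joint[0] = (0.0000, 0.0000)  (base)
link 0: phi[0] = -45 = -45 deg
  cos(-45 deg) = 0.7071, sin(-45 deg) = -0.7071
  joint[1] = (0.0000, 0.0000) + 1.6 * (0.7071, -0.7071) = (0.0000 + 1.1314, 0.0000 + -1.1314) = (1.1314, -1.1314)
link 1: phi[1] = -45 + 70 = 25 deg
  cos(25 deg) = 0.9063, sin(25 deg) = 0.4226
  joint[2] = (1.1314, -1.1314) + 11.8 * (0.9063, 0.4226) = (1.1314 + 10.6944, -1.1314 + 4.9869) = (11.8258, 3.8555)
link 2: phi[2] = -45 + 70 + 105 = 130 deg
  cos(130 deg) = -0.6428, sin(130 deg) = 0.7660
  joint[3] = (11.8258, 3.8555) + 3.2 * (-0.6428, 0.7660) = (11.8258 + -2.0569, 3.8555 + 2.4513) = (9.7689, 6.3069)
End effector: (9.7689, 6.3069)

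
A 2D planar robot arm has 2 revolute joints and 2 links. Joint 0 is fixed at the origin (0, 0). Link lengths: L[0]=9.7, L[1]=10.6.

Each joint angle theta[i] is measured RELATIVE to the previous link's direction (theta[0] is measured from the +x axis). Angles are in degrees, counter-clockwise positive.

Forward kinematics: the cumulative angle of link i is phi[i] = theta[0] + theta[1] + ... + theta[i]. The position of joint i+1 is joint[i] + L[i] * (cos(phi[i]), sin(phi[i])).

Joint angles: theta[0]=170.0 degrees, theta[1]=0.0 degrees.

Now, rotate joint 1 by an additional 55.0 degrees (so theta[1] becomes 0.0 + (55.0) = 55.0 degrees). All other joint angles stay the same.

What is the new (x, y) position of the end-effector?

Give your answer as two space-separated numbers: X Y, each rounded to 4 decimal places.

Answer: -17.0480 -5.8109

Derivation:
joint[0] = (0.0000, 0.0000)  (base)
link 0: phi[0] = 170 = 170 deg
  cos(170 deg) = -0.9848, sin(170 deg) = 0.1736
  joint[1] = (0.0000, 0.0000) + 9.7 * (-0.9848, 0.1736) = (0.0000 + -9.5526, 0.0000 + 1.6844) = (-9.5526, 1.6844)
link 1: phi[1] = 170 + 55 = 225 deg
  cos(225 deg) = -0.7071, sin(225 deg) = -0.7071
  joint[2] = (-9.5526, 1.6844) + 10.6 * (-0.7071, -0.7071) = (-9.5526 + -7.4953, 1.6844 + -7.4953) = (-17.0480, -5.8109)
End effector: (-17.0480, -5.8109)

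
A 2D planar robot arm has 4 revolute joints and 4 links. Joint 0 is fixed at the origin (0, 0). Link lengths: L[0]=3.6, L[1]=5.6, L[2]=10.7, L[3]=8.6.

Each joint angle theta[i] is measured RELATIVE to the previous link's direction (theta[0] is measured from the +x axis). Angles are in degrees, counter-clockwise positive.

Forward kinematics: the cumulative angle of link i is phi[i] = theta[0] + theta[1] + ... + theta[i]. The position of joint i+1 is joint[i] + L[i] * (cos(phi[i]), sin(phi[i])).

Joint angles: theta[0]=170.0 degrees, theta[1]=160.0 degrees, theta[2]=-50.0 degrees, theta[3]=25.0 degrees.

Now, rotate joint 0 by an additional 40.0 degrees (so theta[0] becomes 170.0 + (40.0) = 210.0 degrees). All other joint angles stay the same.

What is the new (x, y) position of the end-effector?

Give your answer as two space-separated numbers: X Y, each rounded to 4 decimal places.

Answer: 18.9009 -9.9312

Derivation:
joint[0] = (0.0000, 0.0000)  (base)
link 0: phi[0] = 210 = 210 deg
  cos(210 deg) = -0.8660, sin(210 deg) = -0.5000
  joint[1] = (0.0000, 0.0000) + 3.6 * (-0.8660, -0.5000) = (0.0000 + -3.1177, 0.0000 + -1.8000) = (-3.1177, -1.8000)
link 1: phi[1] = 210 + 160 = 370 deg
  cos(370 deg) = 0.9848, sin(370 deg) = 0.1736
  joint[2] = (-3.1177, -1.8000) + 5.6 * (0.9848, 0.1736) = (-3.1177 + 5.5149, -1.8000 + 0.9724) = (2.3972, -0.8276)
link 2: phi[2] = 210 + 160 + -50 = 320 deg
  cos(320 deg) = 0.7660, sin(320 deg) = -0.6428
  joint[3] = (2.3972, -0.8276) + 10.7 * (0.7660, -0.6428) = (2.3972 + 8.1967, -0.8276 + -6.8778) = (10.5939, -7.7054)
link 3: phi[3] = 210 + 160 + -50 + 25 = 345 deg
  cos(345 deg) = 0.9659, sin(345 deg) = -0.2588
  joint[4] = (10.5939, -7.7054) + 8.6 * (0.9659, -0.2588) = (10.5939 + 8.3070, -7.7054 + -2.2258) = (18.9009, -9.9312)
End effector: (18.9009, -9.9312)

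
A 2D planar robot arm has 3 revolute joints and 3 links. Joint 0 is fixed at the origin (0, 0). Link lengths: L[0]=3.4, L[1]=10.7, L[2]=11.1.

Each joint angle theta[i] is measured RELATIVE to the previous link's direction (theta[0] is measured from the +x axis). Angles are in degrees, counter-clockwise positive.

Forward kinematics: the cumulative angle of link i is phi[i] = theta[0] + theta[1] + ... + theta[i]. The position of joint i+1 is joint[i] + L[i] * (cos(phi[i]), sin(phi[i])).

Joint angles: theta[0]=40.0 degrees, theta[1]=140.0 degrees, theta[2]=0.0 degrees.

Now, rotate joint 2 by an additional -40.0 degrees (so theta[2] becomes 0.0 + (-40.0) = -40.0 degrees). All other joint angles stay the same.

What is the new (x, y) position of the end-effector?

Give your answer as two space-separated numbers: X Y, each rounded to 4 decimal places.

Answer: -16.5985 9.3204

Derivation:
joint[0] = (0.0000, 0.0000)  (base)
link 0: phi[0] = 40 = 40 deg
  cos(40 deg) = 0.7660, sin(40 deg) = 0.6428
  joint[1] = (0.0000, 0.0000) + 3.4 * (0.7660, 0.6428) = (0.0000 + 2.6046, 0.0000 + 2.1855) = (2.6046, 2.1855)
link 1: phi[1] = 40 + 140 = 180 deg
  cos(180 deg) = -1.0000, sin(180 deg) = 0.0000
  joint[2] = (2.6046, 2.1855) + 10.7 * (-1.0000, 0.0000) = (2.6046 + -10.7000, 2.1855 + 0.0000) = (-8.0954, 2.1855)
link 2: phi[2] = 40 + 140 + -40 = 140 deg
  cos(140 deg) = -0.7660, sin(140 deg) = 0.6428
  joint[3] = (-8.0954, 2.1855) + 11.1 * (-0.7660, 0.6428) = (-8.0954 + -8.5031, 2.1855 + 7.1349) = (-16.5985, 9.3204)
End effector: (-16.5985, 9.3204)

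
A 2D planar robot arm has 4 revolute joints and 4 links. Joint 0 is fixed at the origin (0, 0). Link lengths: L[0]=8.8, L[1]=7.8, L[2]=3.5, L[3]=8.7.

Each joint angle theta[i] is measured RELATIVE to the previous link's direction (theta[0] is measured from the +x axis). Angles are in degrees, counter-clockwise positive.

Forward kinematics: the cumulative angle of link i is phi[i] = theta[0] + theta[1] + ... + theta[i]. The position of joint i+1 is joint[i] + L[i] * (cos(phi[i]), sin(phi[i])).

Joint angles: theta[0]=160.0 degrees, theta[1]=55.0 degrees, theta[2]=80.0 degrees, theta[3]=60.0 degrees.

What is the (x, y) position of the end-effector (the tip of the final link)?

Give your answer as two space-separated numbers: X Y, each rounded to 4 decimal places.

joint[0] = (0.0000, 0.0000)  (base)
link 0: phi[0] = 160 = 160 deg
  cos(160 deg) = -0.9397, sin(160 deg) = 0.3420
  joint[1] = (0.0000, 0.0000) + 8.8 * (-0.9397, 0.3420) = (0.0000 + -8.2693, 0.0000 + 3.0098) = (-8.2693, 3.0098)
link 1: phi[1] = 160 + 55 = 215 deg
  cos(215 deg) = -0.8192, sin(215 deg) = -0.5736
  joint[2] = (-8.2693, 3.0098) + 7.8 * (-0.8192, -0.5736) = (-8.2693 + -6.3894, 3.0098 + -4.4739) = (-14.6587, -1.4641)
link 2: phi[2] = 160 + 55 + 80 = 295 deg
  cos(295 deg) = 0.4226, sin(295 deg) = -0.9063
  joint[3] = (-14.6587, -1.4641) + 3.5 * (0.4226, -0.9063) = (-14.6587 + 1.4792, -1.4641 + -3.1721) = (-13.1795, -4.6362)
link 3: phi[3] = 160 + 55 + 80 + 60 = 355 deg
  cos(355 deg) = 0.9962, sin(355 deg) = -0.0872
  joint[4] = (-13.1795, -4.6362) + 8.7 * (0.9962, -0.0872) = (-13.1795 + 8.6669, -4.6362 + -0.7583) = (-4.5126, -5.3945)
End effector: (-4.5126, -5.3945)

Answer: -4.5126 -5.3945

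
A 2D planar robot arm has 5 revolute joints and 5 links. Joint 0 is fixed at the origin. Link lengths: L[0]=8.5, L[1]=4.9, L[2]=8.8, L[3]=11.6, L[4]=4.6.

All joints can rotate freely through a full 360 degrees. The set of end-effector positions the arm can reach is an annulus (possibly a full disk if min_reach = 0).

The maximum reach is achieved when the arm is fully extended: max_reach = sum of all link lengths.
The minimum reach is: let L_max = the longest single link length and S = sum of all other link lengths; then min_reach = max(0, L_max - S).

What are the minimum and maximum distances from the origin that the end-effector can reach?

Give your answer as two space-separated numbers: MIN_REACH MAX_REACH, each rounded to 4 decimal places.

Answer: 0.0000 38.4000

Derivation:
Link lengths: [8.5, 4.9, 8.8, 11.6, 4.6]
max_reach = 8.5 + 4.9 + 8.8 + 11.6 + 4.6 = 38.4
L_max = max([8.5, 4.9, 8.8, 11.6, 4.6]) = 11.6
S (sum of others) = 38.4 - 11.6 = 26.8
min_reach = max(0, 11.6 - 26.8) = max(0, -15.2) = 0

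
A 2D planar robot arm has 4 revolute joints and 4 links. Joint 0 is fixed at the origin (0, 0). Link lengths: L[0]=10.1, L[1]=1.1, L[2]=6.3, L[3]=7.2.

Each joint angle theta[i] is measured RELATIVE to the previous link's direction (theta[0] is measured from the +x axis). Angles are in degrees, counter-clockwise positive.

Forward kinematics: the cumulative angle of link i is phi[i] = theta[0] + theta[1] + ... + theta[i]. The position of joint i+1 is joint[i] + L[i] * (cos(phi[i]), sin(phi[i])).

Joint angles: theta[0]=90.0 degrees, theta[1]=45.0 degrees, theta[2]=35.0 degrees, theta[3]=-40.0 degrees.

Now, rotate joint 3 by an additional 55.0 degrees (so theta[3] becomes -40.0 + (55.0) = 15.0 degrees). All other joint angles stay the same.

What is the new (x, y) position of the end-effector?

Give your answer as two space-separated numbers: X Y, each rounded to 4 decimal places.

joint[0] = (0.0000, 0.0000)  (base)
link 0: phi[0] = 90 = 90 deg
  cos(90 deg) = 0.0000, sin(90 deg) = 1.0000
  joint[1] = (0.0000, 0.0000) + 10.1 * (0.0000, 1.0000) = (0.0000 + 0.0000, 0.0000 + 10.1000) = (0.0000, 10.1000)
link 1: phi[1] = 90 + 45 = 135 deg
  cos(135 deg) = -0.7071, sin(135 deg) = 0.7071
  joint[2] = (0.0000, 10.1000) + 1.1 * (-0.7071, 0.7071) = (0.0000 + -0.7778, 10.1000 + 0.7778) = (-0.7778, 10.8778)
link 2: phi[2] = 90 + 45 + 35 = 170 deg
  cos(170 deg) = -0.9848, sin(170 deg) = 0.1736
  joint[3] = (-0.7778, 10.8778) + 6.3 * (-0.9848, 0.1736) = (-0.7778 + -6.2043, 10.8778 + 1.0940) = (-6.9821, 11.9718)
link 3: phi[3] = 90 + 45 + 35 + 15 = 185 deg
  cos(185 deg) = -0.9962, sin(185 deg) = -0.0872
  joint[4] = (-6.9821, 11.9718) + 7.2 * (-0.9962, -0.0872) = (-6.9821 + -7.1726, 11.9718 + -0.6275) = (-14.1547, 11.3443)
End effector: (-14.1547, 11.3443)

Answer: -14.1547 11.3443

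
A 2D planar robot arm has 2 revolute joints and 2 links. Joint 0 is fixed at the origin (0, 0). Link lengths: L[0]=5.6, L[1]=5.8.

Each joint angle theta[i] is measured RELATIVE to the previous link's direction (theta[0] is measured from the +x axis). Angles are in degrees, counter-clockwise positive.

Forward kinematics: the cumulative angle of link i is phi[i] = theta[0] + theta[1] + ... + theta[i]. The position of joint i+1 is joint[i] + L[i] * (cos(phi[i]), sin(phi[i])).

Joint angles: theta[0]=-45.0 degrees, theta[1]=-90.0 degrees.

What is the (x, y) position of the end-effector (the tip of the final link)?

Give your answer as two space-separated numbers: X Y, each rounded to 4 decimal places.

joint[0] = (0.0000, 0.0000)  (base)
link 0: phi[0] = -45 = -45 deg
  cos(-45 deg) = 0.7071, sin(-45 deg) = -0.7071
  joint[1] = (0.0000, 0.0000) + 5.6 * (0.7071, -0.7071) = (0.0000 + 3.9598, 0.0000 + -3.9598) = (3.9598, -3.9598)
link 1: phi[1] = -45 + -90 = -135 deg
  cos(-135 deg) = -0.7071, sin(-135 deg) = -0.7071
  joint[2] = (3.9598, -3.9598) + 5.8 * (-0.7071, -0.7071) = (3.9598 + -4.1012, -3.9598 + -4.1012) = (-0.1414, -8.0610)
End effector: (-0.1414, -8.0610)

Answer: -0.1414 -8.0610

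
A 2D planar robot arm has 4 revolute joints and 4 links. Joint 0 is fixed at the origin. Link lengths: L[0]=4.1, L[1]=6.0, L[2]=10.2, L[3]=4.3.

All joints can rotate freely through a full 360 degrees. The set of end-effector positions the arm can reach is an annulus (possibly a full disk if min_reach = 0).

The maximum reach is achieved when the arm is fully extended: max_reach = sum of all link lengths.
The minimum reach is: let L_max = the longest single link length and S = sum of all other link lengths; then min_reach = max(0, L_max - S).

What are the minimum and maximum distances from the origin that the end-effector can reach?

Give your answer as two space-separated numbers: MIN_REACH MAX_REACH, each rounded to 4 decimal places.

Answer: 0.0000 24.6000

Derivation:
Link lengths: [4.1, 6.0, 10.2, 4.3]
max_reach = 4.1 + 6 + 10.2 + 4.3 = 24.6
L_max = max([4.1, 6.0, 10.2, 4.3]) = 10.2
S (sum of others) = 24.6 - 10.2 = 14.4
min_reach = max(0, 10.2 - 14.4) = max(0, -4.2) = 0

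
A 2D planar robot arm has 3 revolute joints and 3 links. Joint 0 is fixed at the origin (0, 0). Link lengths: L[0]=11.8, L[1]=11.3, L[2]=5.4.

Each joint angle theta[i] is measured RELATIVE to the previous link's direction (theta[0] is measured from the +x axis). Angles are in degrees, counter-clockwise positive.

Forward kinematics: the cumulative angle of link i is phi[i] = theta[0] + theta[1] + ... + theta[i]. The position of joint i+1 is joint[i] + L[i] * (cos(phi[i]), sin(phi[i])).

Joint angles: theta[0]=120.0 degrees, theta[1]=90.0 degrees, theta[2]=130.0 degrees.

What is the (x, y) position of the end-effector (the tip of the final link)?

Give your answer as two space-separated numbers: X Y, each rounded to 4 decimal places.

joint[0] = (0.0000, 0.0000)  (base)
link 0: phi[0] = 120 = 120 deg
  cos(120 deg) = -0.5000, sin(120 deg) = 0.8660
  joint[1] = (0.0000, 0.0000) + 11.8 * (-0.5000, 0.8660) = (0.0000 + -5.9000, 0.0000 + 10.2191) = (-5.9000, 10.2191)
link 1: phi[1] = 120 + 90 = 210 deg
  cos(210 deg) = -0.8660, sin(210 deg) = -0.5000
  joint[2] = (-5.9000, 10.2191) + 11.3 * (-0.8660, -0.5000) = (-5.9000 + -9.7861, 10.2191 + -5.6500) = (-15.6861, 4.5691)
link 2: phi[2] = 120 + 90 + 130 = 340 deg
  cos(340 deg) = 0.9397, sin(340 deg) = -0.3420
  joint[3] = (-15.6861, 4.5691) + 5.4 * (0.9397, -0.3420) = (-15.6861 + 5.0743, 4.5691 + -1.8469) = (-10.6117, 2.7222)
End effector: (-10.6117, 2.7222)

Answer: -10.6117 2.7222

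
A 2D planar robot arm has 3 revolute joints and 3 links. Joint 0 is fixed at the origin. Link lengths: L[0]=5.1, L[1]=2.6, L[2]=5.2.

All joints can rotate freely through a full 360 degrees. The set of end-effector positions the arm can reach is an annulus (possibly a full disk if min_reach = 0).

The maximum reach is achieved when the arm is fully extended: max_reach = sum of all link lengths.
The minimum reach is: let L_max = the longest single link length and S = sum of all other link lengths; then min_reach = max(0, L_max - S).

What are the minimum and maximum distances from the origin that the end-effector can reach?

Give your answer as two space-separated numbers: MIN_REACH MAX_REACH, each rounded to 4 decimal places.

Answer: 0.0000 12.9000

Derivation:
Link lengths: [5.1, 2.6, 5.2]
max_reach = 5.1 + 2.6 + 5.2 = 12.9
L_max = max([5.1, 2.6, 5.2]) = 5.2
S (sum of others) = 12.9 - 5.2 = 7.7
min_reach = max(0, 5.2 - 7.7) = max(0, -2.5) = 0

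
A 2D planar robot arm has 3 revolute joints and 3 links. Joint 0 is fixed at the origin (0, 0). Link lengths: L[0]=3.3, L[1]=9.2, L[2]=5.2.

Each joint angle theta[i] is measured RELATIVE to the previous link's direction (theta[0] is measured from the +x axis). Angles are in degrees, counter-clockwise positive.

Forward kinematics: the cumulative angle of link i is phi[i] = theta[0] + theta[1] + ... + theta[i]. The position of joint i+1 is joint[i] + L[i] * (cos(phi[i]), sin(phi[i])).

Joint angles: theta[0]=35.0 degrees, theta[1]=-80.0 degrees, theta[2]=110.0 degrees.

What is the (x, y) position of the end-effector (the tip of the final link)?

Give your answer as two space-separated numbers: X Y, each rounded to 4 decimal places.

Answer: 11.4062 0.1002

Derivation:
joint[0] = (0.0000, 0.0000)  (base)
link 0: phi[0] = 35 = 35 deg
  cos(35 deg) = 0.8192, sin(35 deg) = 0.5736
  joint[1] = (0.0000, 0.0000) + 3.3 * (0.8192, 0.5736) = (0.0000 + 2.7032, 0.0000 + 1.8928) = (2.7032, 1.8928)
link 1: phi[1] = 35 + -80 = -45 deg
  cos(-45 deg) = 0.7071, sin(-45 deg) = -0.7071
  joint[2] = (2.7032, 1.8928) + 9.2 * (0.7071, -0.7071) = (2.7032 + 6.5054, 1.8928 + -6.5054) = (9.2086, -4.6126)
link 2: phi[2] = 35 + -80 + 110 = 65 deg
  cos(65 deg) = 0.4226, sin(65 deg) = 0.9063
  joint[3] = (9.2086, -4.6126) + 5.2 * (0.4226, 0.9063) = (9.2086 + 2.1976, -4.6126 + 4.7128) = (11.4062, 0.1002)
End effector: (11.4062, 0.1002)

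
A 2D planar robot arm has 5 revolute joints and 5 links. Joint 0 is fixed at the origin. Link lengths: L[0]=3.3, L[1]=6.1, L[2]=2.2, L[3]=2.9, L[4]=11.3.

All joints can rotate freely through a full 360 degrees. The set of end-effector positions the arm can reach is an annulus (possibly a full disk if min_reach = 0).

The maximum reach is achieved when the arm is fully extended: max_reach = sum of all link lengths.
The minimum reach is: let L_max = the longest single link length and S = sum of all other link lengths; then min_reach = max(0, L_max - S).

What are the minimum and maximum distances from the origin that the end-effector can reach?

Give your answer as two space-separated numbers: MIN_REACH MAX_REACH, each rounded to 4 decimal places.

Answer: 0.0000 25.8000

Derivation:
Link lengths: [3.3, 6.1, 2.2, 2.9, 11.3]
max_reach = 3.3 + 6.1 + 2.2 + 2.9 + 11.3 = 25.8
L_max = max([3.3, 6.1, 2.2, 2.9, 11.3]) = 11.3
S (sum of others) = 25.8 - 11.3 = 14.5
min_reach = max(0, 11.3 - 14.5) = max(0, -3.2) = 0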